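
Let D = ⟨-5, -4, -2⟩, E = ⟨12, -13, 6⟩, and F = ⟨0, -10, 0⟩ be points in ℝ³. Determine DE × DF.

(30, 6, -57)

DE = (17, -9, 8)
DF = (5, -6, 2)
i: (-9)·2 - 8·(-6) = -18 - (-48) = 30
j: 8·5 - 17·2 = 40 - 34 = 6
k: 17·(-6) - (-9)·5 = -102 - (-45) = -57
DE × DF = (30, 6, -57)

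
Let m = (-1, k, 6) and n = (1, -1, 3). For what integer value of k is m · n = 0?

m · n = (-1)·1 + k·(-1) + 6·3 = 17 - 1k
Set equal to 0: -1k = -17, so k = 17.

17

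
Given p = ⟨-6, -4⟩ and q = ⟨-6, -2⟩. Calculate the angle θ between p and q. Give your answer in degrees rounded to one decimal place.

p · q = (-6)·(-6) + (-4)·(-2) = 36 + 8 = 44
|p|² = 36 + 16 = 52,  |p| = √52 ≈ 7.211103
|q|² = 36 + 4 = 40,  |q| = √40 ≈ 6.324555
cos θ = 44 / (7.211103 · 6.324555) ≈ 0.96476
θ = arccos(0.96476) ≈ 15.3°

15.3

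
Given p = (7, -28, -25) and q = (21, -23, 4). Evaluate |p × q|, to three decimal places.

i: (-28)·4 - (-25)·(-23) = -112 - 575 = -687
j: (-25)·21 - 7·4 = -525 - 28 = -553
k: 7·(-23) - (-28)·21 = -161 - (-588) = 427
p × q = (-687, -553, 427)
|p × q| = √((-687)² + (-553)² + 427²) = √960107 ≈ 979.8505

979.850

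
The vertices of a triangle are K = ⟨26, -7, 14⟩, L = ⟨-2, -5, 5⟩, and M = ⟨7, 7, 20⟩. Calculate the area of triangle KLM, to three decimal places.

KL = (-28, 2, -9),  KM = (-19, 14, 6)
i: 2·6 - (-9)·14 = 12 - (-126) = 138
j: (-9)·(-19) - (-28)·6 = 171 - (-168) = 339
k: (-28)·14 - 2·(-19) = -392 - (-38) = -354
KL × KM = (138, 339, -354)
|KL × KM| = √259281 ≈ 509.1964
area = ½ · 509.1964 ≈ 254.598

254.598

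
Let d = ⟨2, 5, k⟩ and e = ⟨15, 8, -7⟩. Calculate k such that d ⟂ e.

10

d · e = 2·15 + 5·8 + k·(-7) = 70 - 7k
Set equal to 0: -7k = -70, so k = 10.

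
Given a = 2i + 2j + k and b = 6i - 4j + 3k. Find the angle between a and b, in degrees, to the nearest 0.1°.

72.6

a · b = 2·6 + 2·(-4) + 1·3 = 12 - 8 + 3 = 7
|a|² = 4 + 4 + 1 = 9,  |a| = √9 ≈ 3.000000
|b|² = 36 + 16 + 9 = 61,  |b| = √61 ≈ 7.810250
cos θ = 7 / (3.000000 · 7.810250) ≈ 0.29875
θ = arccos(0.29875) ≈ 72.6°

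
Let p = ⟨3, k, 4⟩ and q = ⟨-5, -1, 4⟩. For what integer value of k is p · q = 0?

1

p · q = 3·(-5) + k·(-1) + 4·4 = 1 - 1k
Set equal to 0: -1k = -1, so k = 1.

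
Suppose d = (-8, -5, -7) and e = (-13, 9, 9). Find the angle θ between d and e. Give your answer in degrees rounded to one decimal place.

d · e = (-8)·(-13) + (-5)·9 + (-7)·9 = 104 - 45 - 63 = -4
|d|² = 64 + 25 + 49 = 138,  |d| = √138 ≈ 11.747340
|e|² = 169 + 81 + 81 = 331,  |e| = √331 ≈ 18.193405
cos θ = -4 / (11.747340 · 18.193405) ≈ -0.01872
θ = arccos(-0.01872) ≈ 91.1°

91.1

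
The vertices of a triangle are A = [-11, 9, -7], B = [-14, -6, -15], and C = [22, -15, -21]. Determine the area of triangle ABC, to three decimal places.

322.277

AB = (-3, -15, -8),  AC = (33, -24, -14)
i: (-15)·(-14) - (-8)·(-24) = 210 - 192 = 18
j: (-8)·33 - (-3)·(-14) = -264 - 42 = -306
k: (-3)·(-24) - (-15)·33 = 72 - (-495) = 567
AB × AC = (18, -306, 567)
|AB × AC| = √415449 ≈ 644.5533
area = ½ · 644.5533 ≈ 322.277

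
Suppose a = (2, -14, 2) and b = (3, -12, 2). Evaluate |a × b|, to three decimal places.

18.547

i: (-14)·2 - 2·(-12) = -28 - (-24) = -4
j: 2·3 - 2·2 = 6 - 4 = 2
k: 2·(-12) - (-14)·3 = -24 - (-42) = 18
a × b = (-4, 2, 18)
|a × b| = √((-4)² + 2² + 18²) = √344 ≈ 18.5472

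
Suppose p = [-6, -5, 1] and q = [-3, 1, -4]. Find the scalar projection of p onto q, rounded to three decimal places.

1.765

p · q = (-6)·(-3) + (-5)·1 + 1·(-4) = 18 - 5 - 4 = 9
|q| = √(9 + 1 + 16) = √26 ≈ 5.0990
comp_q p = 9 / √26 ≈ 1.765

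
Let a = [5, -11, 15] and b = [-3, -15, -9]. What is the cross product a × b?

i: (-11)·(-9) - 15·(-15) = 99 - (-225) = 324
j: 15·(-3) - 5·(-9) = -45 - (-45) = 0
k: 5·(-15) - (-11)·(-3) = -75 - 33 = -108
a × b = (324, 0, -108)

(324, 0, -108)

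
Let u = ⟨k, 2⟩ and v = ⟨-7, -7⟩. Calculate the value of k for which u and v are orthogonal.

-2

u · v = k·(-7) + 2·(-7) = -14 - 7k
Set equal to 0: -7k = 14, so k = -2.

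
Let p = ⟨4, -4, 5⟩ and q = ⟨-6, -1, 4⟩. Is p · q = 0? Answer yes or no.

p · q = 4·(-6) + (-4)·(-1) + 5·4 = -24 + 4 + 20 = 0
Zero, so the vectors are orthogonal.

yes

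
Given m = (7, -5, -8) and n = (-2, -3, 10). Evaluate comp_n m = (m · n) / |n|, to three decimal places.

-7.432

m · n = 7·(-2) + (-5)·(-3) + (-8)·10 = -14 + 15 - 80 = -79
|n| = √(4 + 9 + 100) = √113 ≈ 10.6301
comp_n m = -79 / √113 ≈ -7.432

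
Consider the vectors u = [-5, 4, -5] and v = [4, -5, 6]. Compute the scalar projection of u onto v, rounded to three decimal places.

-7.977

u · v = (-5)·4 + 4·(-5) + (-5)·6 = -20 - 20 - 30 = -70
|v| = √(16 + 25 + 36) = √77 ≈ 8.7750
comp_v u = -70 / √77 ≈ -7.977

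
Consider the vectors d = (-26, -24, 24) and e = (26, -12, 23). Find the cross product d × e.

(-264, 1222, 936)

i: (-24)·23 - 24·(-12) = -552 - (-288) = -264
j: 24·26 - (-26)·23 = 624 - (-598) = 1222
k: (-26)·(-12) - (-24)·26 = 312 - (-624) = 936
d × e = (-264, 1222, 936)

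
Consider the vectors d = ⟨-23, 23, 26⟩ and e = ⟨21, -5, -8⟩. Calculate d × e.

(-54, 362, -368)

i: 23·(-8) - 26·(-5) = -184 - (-130) = -54
j: 26·21 - (-23)·(-8) = 546 - 184 = 362
k: (-23)·(-5) - 23·21 = 115 - 483 = -368
d × e = (-54, 362, -368)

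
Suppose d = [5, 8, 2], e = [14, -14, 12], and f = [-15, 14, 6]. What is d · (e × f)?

e × f:
i: (-14)·6 - 12·14 = -84 - 168 = -252
j: 12·(-15) - 14·6 = -180 - 84 = -264
k: 14·14 - (-14)·(-15) = 196 - 210 = -14
e × f = (-252, -264, -14)
d · (e × f) = 5·(-252) + 8·(-264) + 2·(-14) = -1260 - 2112 - 28 = -3400

-3400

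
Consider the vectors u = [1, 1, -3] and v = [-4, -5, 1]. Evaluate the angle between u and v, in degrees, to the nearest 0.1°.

123.9

u · v = 1·(-4) + 1·(-5) + (-3)·1 = -4 - 5 - 3 = -12
|u|² = 1 + 1 + 9 = 11,  |u| = √11 ≈ 3.316625
|v|² = 16 + 25 + 1 = 42,  |v| = √42 ≈ 6.480741
cos θ = -12 / (3.316625 · 6.480741) ≈ -0.55829
θ = arccos(-0.55829) ≈ 123.9°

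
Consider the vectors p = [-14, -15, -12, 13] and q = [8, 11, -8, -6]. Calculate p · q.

-259

p · q = (-14)·8 + (-15)·11 + (-12)·(-8) + 13·(-6) = -112 - 165 + 96 - 78 = -259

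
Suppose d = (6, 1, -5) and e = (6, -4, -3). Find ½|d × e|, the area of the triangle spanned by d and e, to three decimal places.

i: 1·(-3) - (-5)·(-4) = -3 - 20 = -23
j: (-5)·6 - 6·(-3) = -30 - (-18) = -12
k: 6·(-4) - 1·6 = -24 - 6 = -30
d × e = (-23, -12, -30)
|d × e| = √((-23)² + (-12)² + (-30)²) = √1573 ≈ 39.6611
area = ½ · 39.6611 ≈ 19.831

19.831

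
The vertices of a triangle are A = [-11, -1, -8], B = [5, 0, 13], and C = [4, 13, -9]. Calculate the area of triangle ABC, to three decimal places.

AB = (16, 1, 21),  AC = (15, 14, -1)
i: 1·(-1) - 21·14 = -1 - 294 = -295
j: 21·15 - 16·(-1) = 315 - (-16) = 331
k: 16·14 - 1·15 = 224 - 15 = 209
AB × AC = (-295, 331, 209)
|AB × AC| = √240267 ≈ 490.1704
area = ½ · 490.1704 ≈ 245.085

245.085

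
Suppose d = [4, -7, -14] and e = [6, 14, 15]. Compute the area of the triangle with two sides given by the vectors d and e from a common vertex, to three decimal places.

98.261

i: (-7)·15 - (-14)·14 = -105 - (-196) = 91
j: (-14)·6 - 4·15 = -84 - 60 = -144
k: 4·14 - (-7)·6 = 56 - (-42) = 98
d × e = (91, -144, 98)
|d × e| = √(91² + (-144)² + 98²) = √38621 ≈ 196.5223
area = ½ · 196.5223 ≈ 98.261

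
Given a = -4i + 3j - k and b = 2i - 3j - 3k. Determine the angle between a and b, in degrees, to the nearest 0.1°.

125.8

a · b = (-4)·2 + 3·(-3) + (-1)·(-3) = -8 - 9 + 3 = -14
|a|² = 16 + 9 + 1 = 26,  |a| = √26 ≈ 5.099020
|b|² = 4 + 9 + 9 = 22,  |b| = √22 ≈ 4.690416
cos θ = -14 / (5.099020 · 4.690416) ≈ -0.58537
θ = arccos(-0.58537) ≈ 125.8°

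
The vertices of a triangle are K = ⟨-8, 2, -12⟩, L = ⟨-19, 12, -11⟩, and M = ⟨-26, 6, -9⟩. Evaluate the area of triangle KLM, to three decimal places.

KL = (-11, 10, 1),  KM = (-18, 4, 3)
i: 10·3 - 1·4 = 30 - 4 = 26
j: 1·(-18) - (-11)·3 = -18 - (-33) = 15
k: (-11)·4 - 10·(-18) = -44 - (-180) = 136
KL × KM = (26, 15, 136)
|KL × KM| = √19397 ≈ 139.2731
area = ½ · 139.2731 ≈ 69.637

69.637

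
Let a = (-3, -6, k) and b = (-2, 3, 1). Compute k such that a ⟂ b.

12

a · b = (-3)·(-2) + (-6)·3 + k·1 = -12 + 1k
Set equal to 0: 1k = 12, so k = 12.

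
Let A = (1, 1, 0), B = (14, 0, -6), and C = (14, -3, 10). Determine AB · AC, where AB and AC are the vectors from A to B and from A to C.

AB = B − A = (13, -1, -6)
AC = C − A = (13, -4, 10)
AB · AC = 13·13 + (-1)·(-4) + (-6)·10 = 169 + 4 - 60 = 113

113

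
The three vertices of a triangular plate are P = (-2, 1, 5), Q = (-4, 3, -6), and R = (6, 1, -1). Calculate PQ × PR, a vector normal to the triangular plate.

(-12, -100, -16)

PQ = (-2, 2, -11)
PR = (8, 0, -6)
i: 2·(-6) - (-11)·0 = -12 - 0 = -12
j: (-11)·8 - (-2)·(-6) = -88 - 12 = -100
k: (-2)·0 - 2·8 = 0 - 16 = -16
PQ × PR = (-12, -100, -16)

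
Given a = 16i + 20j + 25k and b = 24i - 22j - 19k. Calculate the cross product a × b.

i: 20·(-19) - 25·(-22) = -380 - (-550) = 170
j: 25·24 - 16·(-19) = 600 - (-304) = 904
k: 16·(-22) - 20·24 = -352 - 480 = -832
a × b = (170, 904, -832)

(170, 904, -832)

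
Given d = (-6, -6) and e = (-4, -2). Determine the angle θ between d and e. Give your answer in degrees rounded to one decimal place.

18.4

d · e = (-6)·(-4) + (-6)·(-2) = 24 + 12 = 36
|d|² = 36 + 36 = 72,  |d| = √72 ≈ 8.485281
|e|² = 16 + 4 = 20,  |e| = √20 ≈ 4.472136
cos θ = 36 / (8.485281 · 4.472136) ≈ 0.94868
θ = arccos(0.94868) ≈ 18.4°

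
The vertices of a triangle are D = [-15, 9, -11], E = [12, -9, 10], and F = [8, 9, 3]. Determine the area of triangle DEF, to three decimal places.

DE = (27, -18, 21),  DF = (23, 0, 14)
i: (-18)·14 - 21·0 = -252 - 0 = -252
j: 21·23 - 27·14 = 483 - 378 = 105
k: 27·0 - (-18)·23 = 0 - (-414) = 414
DE × DF = (-252, 105, 414)
|DE × DF| = √245925 ≈ 495.9083
area = ½ · 495.9083 ≈ 247.954

247.954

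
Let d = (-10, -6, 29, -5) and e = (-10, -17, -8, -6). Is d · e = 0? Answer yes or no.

yes

d · e = (-10)·(-10) + (-6)·(-17) + 29·(-8) + (-5)·(-6) = 100 + 102 - 232 + 30 = 0
Zero, so the vectors are orthogonal.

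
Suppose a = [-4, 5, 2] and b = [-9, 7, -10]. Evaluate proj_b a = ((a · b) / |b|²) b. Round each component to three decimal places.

a · b = (-4)·(-9) + 5·7 + 2·(-10) = 36 + 35 - 20 = 51
|b|² = 81 + 49 + 100 = 230
proj_b a = (51/230) · (-9, 7, -10) ≈ (-1.996, 1.552, -2.217)

(-1.996, 1.552, -2.217)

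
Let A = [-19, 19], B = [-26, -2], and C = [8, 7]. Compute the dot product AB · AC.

AB = B − A = (-7, -21)
AC = C − A = (27, -12)
AB · AC = (-7)·27 + (-21)·(-12) = -189 + 252 = 63

63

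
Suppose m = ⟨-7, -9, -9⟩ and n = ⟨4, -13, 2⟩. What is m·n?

71

m · n = (-7)·4 + (-9)·(-13) + (-9)·2 = -28 + 117 - 18 = 71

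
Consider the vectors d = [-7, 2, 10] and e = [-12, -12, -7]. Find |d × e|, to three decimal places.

226.850

i: 2·(-7) - 10·(-12) = -14 - (-120) = 106
j: 10·(-12) - (-7)·(-7) = -120 - 49 = -169
k: (-7)·(-12) - 2·(-12) = 84 - (-24) = 108
d × e = (106, -169, 108)
|d × e| = √(106² + (-169)² + 108²) = √51461 ≈ 226.8502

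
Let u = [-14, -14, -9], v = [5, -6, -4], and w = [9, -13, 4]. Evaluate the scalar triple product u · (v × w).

v × w:
i: (-6)·4 - (-4)·(-13) = -24 - 52 = -76
j: (-4)·9 - 5·4 = -36 - 20 = -56
k: 5·(-13) - (-6)·9 = -65 - (-54) = -11
v × w = (-76, -56, -11)
u · (v × w) = (-14)·(-76) + (-14)·(-56) + (-9)·(-11) = 1064 + 784 + 99 = 1947

1947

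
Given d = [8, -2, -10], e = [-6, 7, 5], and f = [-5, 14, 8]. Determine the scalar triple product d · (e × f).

e × f:
i: 7·8 - 5·14 = 56 - 70 = -14
j: 5·(-5) - (-6)·8 = -25 - (-48) = 23
k: (-6)·14 - 7·(-5) = -84 - (-35) = -49
e × f = (-14, 23, -49)
d · (e × f) = 8·(-14) + (-2)·23 + (-10)·(-49) = -112 - 46 + 490 = 332

332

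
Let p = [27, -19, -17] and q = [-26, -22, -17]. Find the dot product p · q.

p · q = 27·(-26) + (-19)·(-22) + (-17)·(-17) = -702 + 418 + 289 = 5

5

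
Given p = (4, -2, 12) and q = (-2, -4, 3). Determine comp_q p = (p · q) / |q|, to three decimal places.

6.685

p · q = 4·(-2) + (-2)·(-4) + 12·3 = -8 + 8 + 36 = 36
|q| = √(4 + 16 + 9) = √29 ≈ 5.3852
comp_q p = 36 / √29 ≈ 6.685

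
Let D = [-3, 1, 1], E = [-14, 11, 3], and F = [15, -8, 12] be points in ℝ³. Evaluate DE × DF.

DE = (-11, 10, 2)
DF = (18, -9, 11)
i: 10·11 - 2·(-9) = 110 - (-18) = 128
j: 2·18 - (-11)·11 = 36 - (-121) = 157
k: (-11)·(-9) - 10·18 = 99 - 180 = -81
DE × DF = (128, 157, -81)

(128, 157, -81)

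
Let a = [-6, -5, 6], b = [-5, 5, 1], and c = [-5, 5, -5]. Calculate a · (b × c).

b × c:
i: 5·(-5) - 1·5 = -25 - 5 = -30
j: 1·(-5) - (-5)·(-5) = -5 - 25 = -30
k: (-5)·5 - 5·(-5) = -25 - (-25) = 0
b × c = (-30, -30, 0)
a · (b × c) = (-6)·(-30) + (-5)·(-30) + 6·0 = 180 + 150 + 0 = 330

330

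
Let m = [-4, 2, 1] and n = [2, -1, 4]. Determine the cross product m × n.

(9, 18, 0)

i: 2·4 - 1·(-1) = 8 - (-1) = 9
j: 1·2 - (-4)·4 = 2 - (-16) = 18
k: (-4)·(-1) - 2·2 = 4 - 4 = 0
m × n = (9, 18, 0)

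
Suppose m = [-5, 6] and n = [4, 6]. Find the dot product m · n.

16

m · n = (-5)·4 + 6·6 = -20 + 36 = 16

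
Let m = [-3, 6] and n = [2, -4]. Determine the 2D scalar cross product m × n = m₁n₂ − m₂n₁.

0

(-3)·(-4) - 6·2 = 12 - 12 = 0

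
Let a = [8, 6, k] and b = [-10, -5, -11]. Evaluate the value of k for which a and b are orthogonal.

-10

a · b = 8·(-10) + 6·(-5) + k·(-11) = -110 - 11k
Set equal to 0: -11k = 110, so k = -10.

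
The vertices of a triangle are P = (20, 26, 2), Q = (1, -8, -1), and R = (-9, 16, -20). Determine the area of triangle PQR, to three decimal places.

560.959

PQ = (-19, -34, -3),  PR = (-29, -10, -22)
i: (-34)·(-22) - (-3)·(-10) = 748 - 30 = 718
j: (-3)·(-29) - (-19)·(-22) = 87 - 418 = -331
k: (-19)·(-10) - (-34)·(-29) = 190 - 986 = -796
PQ × PR = (718, -331, -796)
|PQ × PR| = √1258701 ≈ 1121.9184
area = ½ · 1121.9184 ≈ 560.959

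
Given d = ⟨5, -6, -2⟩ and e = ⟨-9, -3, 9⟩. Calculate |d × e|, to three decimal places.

i: (-6)·9 - (-2)·(-3) = -54 - 6 = -60
j: (-2)·(-9) - 5·9 = 18 - 45 = -27
k: 5·(-3) - (-6)·(-9) = -15 - 54 = -69
d × e = (-60, -27, -69)
|d × e| = √((-60)² + (-27)² + (-69)²) = √9090 ≈ 95.3415

95.341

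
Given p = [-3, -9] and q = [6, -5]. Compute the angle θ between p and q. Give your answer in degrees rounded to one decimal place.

p · q = (-3)·6 + (-9)·(-5) = -18 + 45 = 27
|p|² = 9 + 81 = 90,  |p| = √90 ≈ 9.486833
|q|² = 36 + 25 = 61,  |q| = √61 ≈ 7.810250
cos θ = 27 / (9.486833 · 7.810250) ≈ 0.36440
θ = arccos(0.36440) ≈ 68.6°

68.6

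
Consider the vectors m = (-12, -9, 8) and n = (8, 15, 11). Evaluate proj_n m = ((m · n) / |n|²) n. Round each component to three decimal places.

m · n = (-12)·8 + (-9)·15 + 8·11 = -96 - 135 + 88 = -143
|n|² = 64 + 225 + 121 = 410
proj_n m = (-143/410) · (8, 15, 11) ≈ (-2.790, -5.232, -3.837)

(-2.790, -5.232, -3.837)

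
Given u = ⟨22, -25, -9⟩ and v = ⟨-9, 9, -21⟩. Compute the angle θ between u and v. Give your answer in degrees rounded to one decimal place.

u · v = 22·(-9) + (-25)·9 + (-9)·(-21) = -198 - 225 + 189 = -234
|u|² = 484 + 625 + 81 = 1190,  |u| = √1190 ≈ 34.496377
|v|² = 81 + 81 + 441 = 603,  |v| = √603 ≈ 24.556058
cos θ = -234 / (34.496377 · 24.556058) ≈ -0.27624
θ = arccos(-0.27624) ≈ 106.0°

106.0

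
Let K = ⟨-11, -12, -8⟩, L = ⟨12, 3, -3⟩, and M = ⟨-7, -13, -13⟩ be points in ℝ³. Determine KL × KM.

KL = (23, 15, 5)
KM = (4, -1, -5)
i: 15·(-5) - 5·(-1) = -75 - (-5) = -70
j: 5·4 - 23·(-5) = 20 - (-115) = 135
k: 23·(-1) - 15·4 = -23 - 60 = -83
KL × KM = (-70, 135, -83)

(-70, 135, -83)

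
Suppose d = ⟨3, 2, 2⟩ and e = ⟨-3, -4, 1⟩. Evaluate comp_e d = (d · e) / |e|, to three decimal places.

d · e = 3·(-3) + 2·(-4) + 2·1 = -9 - 8 + 2 = -15
|e| = √(9 + 16 + 1) = √26 ≈ 5.0990
comp_e d = -15 / √26 ≈ -2.942

-2.942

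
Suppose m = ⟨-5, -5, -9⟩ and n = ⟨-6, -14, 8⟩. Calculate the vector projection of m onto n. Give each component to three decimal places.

(-0.568, -1.324, 0.757)

m · n = (-5)·(-6) + (-5)·(-14) + (-9)·8 = 30 + 70 - 72 = 28
|n|² = 36 + 196 + 64 = 296
proj_n m = (28/296) · (-6, -14, 8) ≈ (-0.568, -1.324, 0.757)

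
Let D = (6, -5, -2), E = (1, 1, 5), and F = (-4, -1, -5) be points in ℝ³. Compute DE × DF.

(-46, -85, 40)

DE = (-5, 6, 7)
DF = (-10, 4, -3)
i: 6·(-3) - 7·4 = -18 - 28 = -46
j: 7·(-10) - (-5)·(-3) = -70 - 15 = -85
k: (-5)·4 - 6·(-10) = -20 - (-60) = 40
DE × DF = (-46, -85, 40)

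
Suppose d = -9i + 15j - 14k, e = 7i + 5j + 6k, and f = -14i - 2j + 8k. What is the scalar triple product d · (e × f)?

-3352

e × f:
i: 5·8 - 6·(-2) = 40 - (-12) = 52
j: 6·(-14) - 7·8 = -84 - 56 = -140
k: 7·(-2) - 5·(-14) = -14 - (-70) = 56
e × f = (52, -140, 56)
d · (e × f) = (-9)·52 + 15·(-140) + (-14)·56 = -468 - 2100 - 784 = -3352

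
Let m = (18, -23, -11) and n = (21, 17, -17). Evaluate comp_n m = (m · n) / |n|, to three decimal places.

5.451

m · n = 18·21 + (-23)·17 + (-11)·(-17) = 378 - 391 + 187 = 174
|n| = √(441 + 289 + 289) = √1019 ≈ 31.9218
comp_n m = 174 / √1019 ≈ 5.451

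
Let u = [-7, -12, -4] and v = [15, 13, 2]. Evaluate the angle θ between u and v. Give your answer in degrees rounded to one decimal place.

158.9

u · v = (-7)·15 + (-12)·13 + (-4)·2 = -105 - 156 - 8 = -269
|u|² = 49 + 144 + 16 = 209,  |u| = √209 ≈ 14.456832
|v|² = 225 + 169 + 4 = 398,  |v| = √398 ≈ 19.949937
cos θ = -269 / (14.456832 · 19.949937) ≈ -0.93269
θ = arccos(-0.93269) ≈ 158.9°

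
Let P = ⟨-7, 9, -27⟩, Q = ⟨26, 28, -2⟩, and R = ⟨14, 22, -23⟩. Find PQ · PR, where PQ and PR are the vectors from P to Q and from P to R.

1040

PQ = Q − P = (33, 19, 25)
PR = R − P = (21, 13, 4)
PQ · PR = 33·21 + 19·13 + 25·4 = 693 + 247 + 100 = 1040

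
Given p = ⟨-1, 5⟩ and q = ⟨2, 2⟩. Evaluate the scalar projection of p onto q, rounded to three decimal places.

2.828

p · q = (-1)·2 + 5·2 = -2 + 10 = 8
|q| = √(4 + 4) = √8 ≈ 2.8284
comp_q p = 8 / √8 ≈ 2.828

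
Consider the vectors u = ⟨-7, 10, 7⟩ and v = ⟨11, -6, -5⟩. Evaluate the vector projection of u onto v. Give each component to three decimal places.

(-10.396, 5.670, 4.725)

u · v = (-7)·11 + 10·(-6) + 7·(-5) = -77 - 60 - 35 = -172
|v|² = 121 + 36 + 25 = 182
proj_v u = (-172/182) · (11, -6, -5) ≈ (-10.396, 5.670, 4.725)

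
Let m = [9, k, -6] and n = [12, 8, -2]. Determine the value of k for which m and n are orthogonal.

-15

m · n = 9·12 + k·8 + (-6)·(-2) = 120 + 8k
Set equal to 0: 8k = -120, so k = -15.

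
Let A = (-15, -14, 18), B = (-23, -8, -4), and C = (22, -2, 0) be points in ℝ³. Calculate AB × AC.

(156, -958, -318)

AB = (-8, 6, -22)
AC = (37, 12, -18)
i: 6·(-18) - (-22)·12 = -108 - (-264) = 156
j: (-22)·37 - (-8)·(-18) = -814 - 144 = -958
k: (-8)·12 - 6·37 = -96 - 222 = -318
AB × AC = (156, -958, -318)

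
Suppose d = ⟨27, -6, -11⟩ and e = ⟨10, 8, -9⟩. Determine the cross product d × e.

(142, 133, 276)

i: (-6)·(-9) - (-11)·8 = 54 - (-88) = 142
j: (-11)·10 - 27·(-9) = -110 - (-243) = 133
k: 27·8 - (-6)·10 = 216 - (-60) = 276
d × e = (142, 133, 276)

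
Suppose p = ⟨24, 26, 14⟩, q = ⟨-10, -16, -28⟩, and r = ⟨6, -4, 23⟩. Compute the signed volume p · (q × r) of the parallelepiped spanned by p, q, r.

q × r:
i: (-16)·23 - (-28)·(-4) = -368 - 112 = -480
j: (-28)·6 - (-10)·23 = -168 - (-230) = 62
k: (-10)·(-4) - (-16)·6 = 40 - (-96) = 136
q × r = (-480, 62, 136)
p · (q × r) = 24·(-480) + 26·62 + 14·136 = -11520 + 1612 + 1904 = -8004

-8004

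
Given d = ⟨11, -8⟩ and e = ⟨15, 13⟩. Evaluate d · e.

61

d · e = 11·15 + (-8)·13 = 165 - 104 = 61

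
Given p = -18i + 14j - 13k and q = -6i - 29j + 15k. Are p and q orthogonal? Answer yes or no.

p · q = (-18)·(-6) + 14·(-29) + (-13)·15 = 108 - 406 - 195 = -493
Nonzero, so the vectors are not orthogonal.

no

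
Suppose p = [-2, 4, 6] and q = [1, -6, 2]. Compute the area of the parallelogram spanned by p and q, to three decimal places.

i: 4·2 - 6·(-6) = 8 - (-36) = 44
j: 6·1 - (-2)·2 = 6 - (-4) = 10
k: (-2)·(-6) - 4·1 = 12 - 4 = 8
p × q = (44, 10, 8)
|p × q| = √(44² + 10² + 8²) = √2100 ≈ 45.8258

45.826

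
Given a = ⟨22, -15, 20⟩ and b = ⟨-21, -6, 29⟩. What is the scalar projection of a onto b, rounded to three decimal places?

a · b = 22·(-21) + (-15)·(-6) + 20·29 = -462 + 90 + 580 = 208
|b| = √(441 + 36 + 841) = √1318 ≈ 36.3043
comp_b a = 208 / √1318 ≈ 5.729

5.729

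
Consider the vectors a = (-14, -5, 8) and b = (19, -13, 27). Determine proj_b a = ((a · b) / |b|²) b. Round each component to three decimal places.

(0.226, -0.155, 0.322)

a · b = (-14)·19 + (-5)·(-13) + 8·27 = -266 + 65 + 216 = 15
|b|² = 361 + 169 + 729 = 1259
proj_b a = (15/1259) · (19, -13, 27) ≈ (0.226, -0.155, 0.322)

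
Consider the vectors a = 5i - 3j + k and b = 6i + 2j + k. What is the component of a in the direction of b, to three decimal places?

a · b = 5·6 + (-3)·2 + 1·1 = 30 - 6 + 1 = 25
|b| = √(36 + 4 + 1) = √41 ≈ 6.4031
comp_b a = 25 / √41 ≈ 3.904

3.904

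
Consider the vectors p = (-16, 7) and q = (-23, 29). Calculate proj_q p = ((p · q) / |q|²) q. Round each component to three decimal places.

(-9.586, 12.087)

p · q = (-16)·(-23) + 7·29 = 368 + 203 = 571
|q|² = 529 + 841 = 1370
proj_q p = (571/1370) · (-23, 29) ≈ (-9.586, 12.087)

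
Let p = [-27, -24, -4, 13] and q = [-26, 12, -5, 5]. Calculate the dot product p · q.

p · q = (-27)·(-26) + (-24)·12 + (-4)·(-5) + 13·5 = 702 - 288 + 20 + 65 = 499

499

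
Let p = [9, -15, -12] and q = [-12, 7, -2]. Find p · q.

-189

p · q = 9·(-12) + (-15)·7 + (-12)·(-2) = -108 - 105 + 24 = -189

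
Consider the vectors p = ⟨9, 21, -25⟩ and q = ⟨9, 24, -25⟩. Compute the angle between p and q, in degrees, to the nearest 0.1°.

3.8

p · q = 9·9 + 21·24 + (-25)·(-25) = 81 + 504 + 625 = 1210
|p|² = 81 + 441 + 625 = 1147,  |p| = √1147 ≈ 33.867388
|q|² = 81 + 576 + 625 = 1282,  |q| = √1282 ≈ 35.805028
cos θ = 1210 / (33.867388 · 35.805028) ≈ 0.99784
θ = arccos(0.99784) ≈ 3.8°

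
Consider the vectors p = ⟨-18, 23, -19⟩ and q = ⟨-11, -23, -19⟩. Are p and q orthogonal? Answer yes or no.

no

p · q = (-18)·(-11) + 23·(-23) + (-19)·(-19) = 198 - 529 + 361 = 30
Nonzero, so the vectors are not orthogonal.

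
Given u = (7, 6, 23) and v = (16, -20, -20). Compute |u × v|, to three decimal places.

i: 6·(-20) - 23·(-20) = -120 - (-460) = 340
j: 23·16 - 7·(-20) = 368 - (-140) = 508
k: 7·(-20) - 6·16 = -140 - 96 = -236
u × v = (340, 508, -236)
|u × v| = √(340² + 508² + (-236)²) = √429360 ≈ 655.2557

655.256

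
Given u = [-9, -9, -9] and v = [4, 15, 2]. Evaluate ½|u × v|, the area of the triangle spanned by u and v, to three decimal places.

i: (-9)·2 - (-9)·15 = -18 - (-135) = 117
j: (-9)·4 - (-9)·2 = -36 - (-18) = -18
k: (-9)·15 - (-9)·4 = -135 - (-36) = -99
u × v = (117, -18, -99)
|u × v| = √(117² + (-18)² + (-99)²) = √23814 ≈ 154.3179
area = ½ · 154.3179 ≈ 77.159

77.159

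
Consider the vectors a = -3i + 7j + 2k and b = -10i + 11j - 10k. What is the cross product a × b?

i: 7·(-10) - 2·11 = -70 - 22 = -92
j: 2·(-10) - (-3)·(-10) = -20 - 30 = -50
k: (-3)·11 - 7·(-10) = -33 - (-70) = 37
a × b = (-92, -50, 37)

(-92, -50, 37)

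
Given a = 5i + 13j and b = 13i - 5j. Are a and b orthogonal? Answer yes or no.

yes

a · b = 5·13 + 13·(-5) = 65 - 65 = 0
Zero, so the vectors are orthogonal.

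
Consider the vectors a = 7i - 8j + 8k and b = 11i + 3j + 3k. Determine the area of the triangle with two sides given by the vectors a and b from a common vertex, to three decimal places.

68.326

i: (-8)·3 - 8·3 = -24 - 24 = -48
j: 8·11 - 7·3 = 88 - 21 = 67
k: 7·3 - (-8)·11 = 21 - (-88) = 109
a × b = (-48, 67, 109)
|a × b| = √((-48)² + 67² + 109²) = √18674 ≈ 136.6528
area = ½ · 136.6528 ≈ 68.326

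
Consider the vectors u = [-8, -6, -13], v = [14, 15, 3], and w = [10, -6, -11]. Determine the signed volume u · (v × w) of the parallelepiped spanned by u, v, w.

3114

v × w:
i: 15·(-11) - 3·(-6) = -165 - (-18) = -147
j: 3·10 - 14·(-11) = 30 - (-154) = 184
k: 14·(-6) - 15·10 = -84 - 150 = -234
v × w = (-147, 184, -234)
u · (v × w) = (-8)·(-147) + (-6)·184 + (-13)·(-234) = 1176 - 1104 + 3042 = 3114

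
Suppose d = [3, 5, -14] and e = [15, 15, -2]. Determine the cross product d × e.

i: 5·(-2) - (-14)·15 = -10 - (-210) = 200
j: (-14)·15 - 3·(-2) = -210 - (-6) = -204
k: 3·15 - 5·15 = 45 - 75 = -30
d × e = (200, -204, -30)

(200, -204, -30)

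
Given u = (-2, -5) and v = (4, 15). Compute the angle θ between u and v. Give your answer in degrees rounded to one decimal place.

173.1

u · v = (-2)·4 + (-5)·15 = -8 - 75 = -83
|u|² = 4 + 25 = 29,  |u| = √29 ≈ 5.385165
|v|² = 16 + 225 = 241,  |v| = √241 ≈ 15.524175
cos θ = -83 / (5.385165 · 15.524175) ≈ -0.99282
θ = arccos(-0.99282) ≈ 173.1°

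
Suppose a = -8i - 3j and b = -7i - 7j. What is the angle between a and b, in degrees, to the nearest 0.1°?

24.4

a · b = (-8)·(-7) + (-3)·(-7) = 56 + 21 = 77
|a|² = 64 + 9 = 73,  |a| = √73 ≈ 8.544004
|b|² = 49 + 49 = 98,  |b| = √98 ≈ 9.899495
cos θ = 77 / (8.544004 · 9.899495) ≈ 0.91037
θ = arccos(0.91037) ≈ 24.4°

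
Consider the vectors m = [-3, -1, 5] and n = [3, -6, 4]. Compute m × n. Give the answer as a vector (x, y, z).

(26, 27, 21)

i: (-1)·4 - 5·(-6) = -4 - (-30) = 26
j: 5·3 - (-3)·4 = 15 - (-12) = 27
k: (-3)·(-6) - (-1)·3 = 18 - (-3) = 21
m × n = (26, 27, 21)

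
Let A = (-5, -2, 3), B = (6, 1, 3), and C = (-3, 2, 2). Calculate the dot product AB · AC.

34

AB = B − A = (11, 3, 0)
AC = C − A = (2, 4, -1)
AB · AC = 11·2 + 3·4 + 0·(-1) = 22 + 12 + 0 = 34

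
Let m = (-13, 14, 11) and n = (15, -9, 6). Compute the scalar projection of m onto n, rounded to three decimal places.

m · n = (-13)·15 + 14·(-9) + 11·6 = -195 - 126 + 66 = -255
|n| = √(225 + 81 + 36) = √342 ≈ 18.4932
comp_n m = -255 / √342 ≈ -13.789

-13.789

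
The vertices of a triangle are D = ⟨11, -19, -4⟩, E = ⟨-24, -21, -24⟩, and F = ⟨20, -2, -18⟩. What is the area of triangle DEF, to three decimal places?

478.867

DE = (-35, -2, -20),  DF = (9, 17, -14)
i: (-2)·(-14) - (-20)·17 = 28 - (-340) = 368
j: (-20)·9 - (-35)·(-14) = -180 - 490 = -670
k: (-35)·17 - (-2)·9 = -595 - (-18) = -577
DE × DF = (368, -670, -577)
|DE × DF| = √917253 ≈ 957.7333
area = ½ · 957.7333 ≈ 478.867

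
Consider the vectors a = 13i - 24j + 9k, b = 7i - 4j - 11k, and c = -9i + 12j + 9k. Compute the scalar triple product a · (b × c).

b × c:
i: (-4)·9 - (-11)·12 = -36 - (-132) = 96
j: (-11)·(-9) - 7·9 = 99 - 63 = 36
k: 7·12 - (-4)·(-9) = 84 - 36 = 48
b × c = (96, 36, 48)
a · (b × c) = 13·96 + (-24)·36 + 9·48 = 1248 - 864 + 432 = 816

816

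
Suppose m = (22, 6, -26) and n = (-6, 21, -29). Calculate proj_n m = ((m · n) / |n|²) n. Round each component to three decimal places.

m · n = 22·(-6) + 6·21 + (-26)·(-29) = -132 + 126 + 754 = 748
|n|² = 36 + 441 + 841 = 1318
proj_n m = (748/1318) · (-6, 21, -29) ≈ (-3.405, 11.918, -16.458)

(-3.405, 11.918, -16.458)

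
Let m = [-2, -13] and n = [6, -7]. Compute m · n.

m · n = (-2)·6 + (-13)·(-7) = -12 + 91 = 79

79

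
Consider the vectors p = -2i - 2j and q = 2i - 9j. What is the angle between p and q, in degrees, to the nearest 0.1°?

p · q = (-2)·2 + (-2)·(-9) = -4 + 18 = 14
|p|² = 4 + 4 = 8,  |p| = √8 ≈ 2.828427
|q|² = 4 + 81 = 85,  |q| = √85 ≈ 9.219544
cos θ = 14 / (2.828427 · 9.219544) ≈ 0.53688
θ = arccos(0.53688) ≈ 57.5°

57.5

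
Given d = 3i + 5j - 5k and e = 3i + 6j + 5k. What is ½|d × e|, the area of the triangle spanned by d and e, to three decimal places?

31.361

i: 5·5 - (-5)·6 = 25 - (-30) = 55
j: (-5)·3 - 3·5 = -15 - 15 = -30
k: 3·6 - 5·3 = 18 - 15 = 3
d × e = (55, -30, 3)
|d × e| = √(55² + (-30)² + 3²) = √3934 ≈ 62.7216
area = ½ · 62.7216 ≈ 31.361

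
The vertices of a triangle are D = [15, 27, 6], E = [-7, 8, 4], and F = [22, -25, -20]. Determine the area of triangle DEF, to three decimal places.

DE = (-22, -19, -2),  DF = (7, -52, -26)
i: (-19)·(-26) - (-2)·(-52) = 494 - 104 = 390
j: (-2)·7 - (-22)·(-26) = -14 - 572 = -586
k: (-22)·(-52) - (-19)·7 = 1144 - (-133) = 1277
DE × DF = (390, -586, 1277)
|DE × DF| = √2126225 ≈ 1458.1581
area = ½ · 1458.1581 ≈ 729.079

729.079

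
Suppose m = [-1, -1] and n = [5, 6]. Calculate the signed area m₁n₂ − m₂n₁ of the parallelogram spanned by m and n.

-1

(-1)·6 - (-1)·5 = -6 - (-5) = -1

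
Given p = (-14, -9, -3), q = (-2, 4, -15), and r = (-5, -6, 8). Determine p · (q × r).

-103

q × r:
i: 4·8 - (-15)·(-6) = 32 - 90 = -58
j: (-15)·(-5) - (-2)·8 = 75 - (-16) = 91
k: (-2)·(-6) - 4·(-5) = 12 - (-20) = 32
q × r = (-58, 91, 32)
p · (q × r) = (-14)·(-58) + (-9)·91 + (-3)·32 = 812 - 819 - 96 = -103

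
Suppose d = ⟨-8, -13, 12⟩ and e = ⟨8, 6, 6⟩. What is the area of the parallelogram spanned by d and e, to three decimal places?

i: (-13)·6 - 12·6 = -78 - 72 = -150
j: 12·8 - (-8)·6 = 96 - (-48) = 144
k: (-8)·6 - (-13)·8 = -48 - (-104) = 56
d × e = (-150, 144, 56)
|d × e| = √((-150)² + 144² + 56²) = √46372 ≈ 215.3416

215.342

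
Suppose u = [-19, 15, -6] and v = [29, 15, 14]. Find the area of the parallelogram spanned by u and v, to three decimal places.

785.407

i: 15·14 - (-6)·15 = 210 - (-90) = 300
j: (-6)·29 - (-19)·14 = -174 - (-266) = 92
k: (-19)·15 - 15·29 = -285 - 435 = -720
u × v = (300, 92, -720)
|u × v| = √(300² + 92² + (-720)²) = √616864 ≈ 785.4069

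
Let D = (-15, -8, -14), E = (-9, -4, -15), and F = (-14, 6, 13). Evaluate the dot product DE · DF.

35

DE = E − D = (6, 4, -1)
DF = F − D = (1, 14, 27)
DE · DF = 6·1 + 4·14 + (-1)·27 = 6 + 56 - 27 = 35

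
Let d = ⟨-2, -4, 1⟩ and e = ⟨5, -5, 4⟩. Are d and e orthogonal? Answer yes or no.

d · e = (-2)·5 + (-4)·(-5) + 1·4 = -10 + 20 + 4 = 14
Nonzero, so the vectors are not orthogonal.

no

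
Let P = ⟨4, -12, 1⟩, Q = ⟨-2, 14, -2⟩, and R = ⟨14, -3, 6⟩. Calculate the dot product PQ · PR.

PQ = Q − P = (-6, 26, -3)
PR = R − P = (10, 9, 5)
PQ · PR = (-6)·10 + 26·9 + (-3)·5 = -60 + 234 - 15 = 159

159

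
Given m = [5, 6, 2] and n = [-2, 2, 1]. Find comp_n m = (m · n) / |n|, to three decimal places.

m · n = 5·(-2) + 6·2 + 2·1 = -10 + 12 + 2 = 4
|n| = √(4 + 4 + 1) = √9 ≈ 3.0000
comp_n m = 4 / √9 ≈ 1.333

1.333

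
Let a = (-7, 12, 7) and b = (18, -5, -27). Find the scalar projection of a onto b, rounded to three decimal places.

a · b = (-7)·18 + 12·(-5) + 7·(-27) = -126 - 60 - 189 = -375
|b| = √(324 + 25 + 729) = √1078 ≈ 32.8329
comp_b a = -375 / √1078 ≈ -11.421

-11.421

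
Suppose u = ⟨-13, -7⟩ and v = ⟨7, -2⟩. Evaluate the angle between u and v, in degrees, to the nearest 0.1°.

u · v = (-13)·7 + (-7)·(-2) = -91 + 14 = -77
|u|² = 169 + 49 = 218,  |u| = √218 ≈ 14.764823
|v|² = 49 + 4 = 53,  |v| = √53 ≈ 7.280110
cos θ = -77 / (14.764823 · 7.280110) ≈ -0.71635
θ = arccos(-0.71635) ≈ 135.8°

135.8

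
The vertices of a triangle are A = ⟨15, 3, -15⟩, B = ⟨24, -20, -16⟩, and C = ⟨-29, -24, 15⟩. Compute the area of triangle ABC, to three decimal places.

731.469

AB = (9, -23, -1),  AC = (-44, -27, 30)
i: (-23)·30 - (-1)·(-27) = -690 - 27 = -717
j: (-1)·(-44) - 9·30 = 44 - 270 = -226
k: 9·(-27) - (-23)·(-44) = -243 - 1012 = -1255
AB × AC = (-717, -226, -1255)
|AB × AC| = √2140190 ≈ 1462.9388
area = ½ · 1462.9388 ≈ 731.469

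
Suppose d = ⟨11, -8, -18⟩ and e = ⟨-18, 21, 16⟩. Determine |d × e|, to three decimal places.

i: (-8)·16 - (-18)·21 = -128 - (-378) = 250
j: (-18)·(-18) - 11·16 = 324 - 176 = 148
k: 11·21 - (-8)·(-18) = 231 - 144 = 87
d × e = (250, 148, 87)
|d × e| = √(250² + 148² + 87²) = √91973 ≈ 303.2705

303.271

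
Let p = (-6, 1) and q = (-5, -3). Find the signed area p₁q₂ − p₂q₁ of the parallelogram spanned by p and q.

(-6)·(-3) - 1·(-5) = 18 - (-5) = 23

23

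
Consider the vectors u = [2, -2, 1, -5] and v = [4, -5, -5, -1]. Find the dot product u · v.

u · v = 2·4 + (-2)·(-5) + 1·(-5) + (-5)·(-1) = 8 + 10 - 5 + 5 = 18

18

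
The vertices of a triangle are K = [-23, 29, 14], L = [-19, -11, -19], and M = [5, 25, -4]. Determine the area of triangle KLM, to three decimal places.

KL = (4, -40, -33),  KM = (28, -4, -18)
i: (-40)·(-18) - (-33)·(-4) = 720 - 132 = 588
j: (-33)·28 - 4·(-18) = -924 - (-72) = -852
k: 4·(-4) - (-40)·28 = -16 - (-1120) = 1104
KL × KM = (588, -852, 1104)
|KL × KM| = √2290464 ≈ 1513.4279
area = ½ · 1513.4279 ≈ 756.714

756.714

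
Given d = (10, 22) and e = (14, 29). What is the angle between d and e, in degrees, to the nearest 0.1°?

1.3

d · e = 10·14 + 22·29 = 140 + 638 = 778
|d|² = 100 + 484 = 584,  |d| = √584 ≈ 24.166092
|e|² = 196 + 841 = 1037,  |e| = √1037 ≈ 32.202484
cos θ = 778 / (24.166092 · 32.202484) ≈ 0.99973
θ = arccos(0.99973) ≈ 1.3°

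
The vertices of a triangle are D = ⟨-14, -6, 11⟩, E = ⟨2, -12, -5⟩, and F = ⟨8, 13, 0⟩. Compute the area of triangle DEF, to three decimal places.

299.154

DE = (16, -6, -16),  DF = (22, 19, -11)
i: (-6)·(-11) - (-16)·19 = 66 - (-304) = 370
j: (-16)·22 - 16·(-11) = -352 - (-176) = -176
k: 16·19 - (-6)·22 = 304 - (-132) = 436
DE × DF = (370, -176, 436)
|DE × DF| = √357972 ≈ 598.3076
area = ½ · 598.3076 ≈ 299.154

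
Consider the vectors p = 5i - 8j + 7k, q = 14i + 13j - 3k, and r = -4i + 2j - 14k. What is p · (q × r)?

q × r:
i: 13·(-14) - (-3)·2 = -182 - (-6) = -176
j: (-3)·(-4) - 14·(-14) = 12 - (-196) = 208
k: 14·2 - 13·(-4) = 28 - (-52) = 80
q × r = (-176, 208, 80)
p · (q × r) = 5·(-176) + (-8)·208 + 7·80 = -880 - 1664 + 560 = -1984

-1984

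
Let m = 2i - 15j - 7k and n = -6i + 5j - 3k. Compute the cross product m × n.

i: (-15)·(-3) - (-7)·5 = 45 - (-35) = 80
j: (-7)·(-6) - 2·(-3) = 42 - (-6) = 48
k: 2·5 - (-15)·(-6) = 10 - 90 = -80
m × n = (80, 48, -80)

(80, 48, -80)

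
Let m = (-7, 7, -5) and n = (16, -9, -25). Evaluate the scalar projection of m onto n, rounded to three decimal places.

m · n = (-7)·16 + 7·(-9) + (-5)·(-25) = -112 - 63 + 125 = -50
|n| = √(256 + 81 + 625) = √962 ≈ 31.0161
comp_n m = -50 / √962 ≈ -1.612

-1.612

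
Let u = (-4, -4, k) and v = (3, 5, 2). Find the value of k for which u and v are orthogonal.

16

u · v = (-4)·3 + (-4)·5 + k·2 = -32 + 2k
Set equal to 0: 2k = 32, so k = 16.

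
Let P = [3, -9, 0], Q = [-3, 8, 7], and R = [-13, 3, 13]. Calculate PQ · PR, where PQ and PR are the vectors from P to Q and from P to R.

PQ = Q − P = (-6, 17, 7)
PR = R − P = (-16, 12, 13)
PQ · PR = (-6)·(-16) + 17·12 + 7·13 = 96 + 204 + 91 = 391

391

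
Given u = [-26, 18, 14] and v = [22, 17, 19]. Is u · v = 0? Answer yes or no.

u · v = (-26)·22 + 18·17 + 14·19 = -572 + 306 + 266 = 0
Zero, so the vectors are orthogonal.

yes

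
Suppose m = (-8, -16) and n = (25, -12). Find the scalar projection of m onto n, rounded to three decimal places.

-0.288

m · n = (-8)·25 + (-16)·(-12) = -200 + 192 = -8
|n| = √(625 + 144) = √769 ≈ 27.7308
comp_n m = -8 / √769 ≈ -0.288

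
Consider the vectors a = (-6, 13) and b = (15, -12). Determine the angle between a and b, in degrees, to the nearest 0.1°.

153.4

a · b = (-6)·15 + 13·(-12) = -90 - 156 = -246
|a|² = 36 + 169 = 205,  |a| = √205 ≈ 14.317821
|b|² = 225 + 144 = 369,  |b| = √369 ≈ 19.209373
cos θ = -246 / (14.317821 · 19.209373) ≈ -0.89443
θ = arccos(-0.89443) ≈ 153.4°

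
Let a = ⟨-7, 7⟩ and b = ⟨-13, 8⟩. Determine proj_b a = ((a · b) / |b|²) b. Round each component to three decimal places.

a · b = (-7)·(-13) + 7·8 = 91 + 56 = 147
|b|² = 169 + 64 = 233
proj_b a = (147/233) · (-13, 8) ≈ (-8.202, 5.047)

(-8.202, 5.047)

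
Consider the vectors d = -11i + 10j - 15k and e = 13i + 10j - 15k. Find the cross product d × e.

i: 10·(-15) - (-15)·10 = -150 - (-150) = 0
j: (-15)·13 - (-11)·(-15) = -195 - 165 = -360
k: (-11)·10 - 10·13 = -110 - 130 = -240
d × e = (0, -360, -240)

(0, -360, -240)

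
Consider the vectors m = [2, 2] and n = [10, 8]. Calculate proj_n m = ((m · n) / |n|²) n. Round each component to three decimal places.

(2.195, 1.756)

m · n = 2·10 + 2·8 = 20 + 16 = 36
|n|² = 100 + 64 = 164
proj_n m = (36/164) · (10, 8) ≈ (2.195, 1.756)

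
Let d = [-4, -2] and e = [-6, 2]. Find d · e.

d · e = (-4)·(-6) + (-2)·2 = 24 - 4 = 20

20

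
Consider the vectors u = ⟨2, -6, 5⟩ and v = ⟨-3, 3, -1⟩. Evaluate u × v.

(-9, -13, -12)

i: (-6)·(-1) - 5·3 = 6 - 15 = -9
j: 5·(-3) - 2·(-1) = -15 - (-2) = -13
k: 2·3 - (-6)·(-3) = 6 - 18 = -12
u × v = (-9, -13, -12)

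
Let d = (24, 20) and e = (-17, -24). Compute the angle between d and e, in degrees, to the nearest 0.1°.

165.1

d · e = 24·(-17) + 20·(-24) = -408 - 480 = -888
|d|² = 576 + 400 = 976,  |d| = √976 ≈ 31.240999
|e|² = 289 + 576 = 865,  |e| = √865 ≈ 29.410882
cos θ = -888 / (31.240999 · 29.410882) ≈ -0.96645
θ = arccos(-0.96645) ≈ 165.1°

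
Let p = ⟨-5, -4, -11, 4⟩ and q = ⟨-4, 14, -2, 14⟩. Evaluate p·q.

p · q = (-5)·(-4) + (-4)·14 + (-11)·(-2) + 4·14 = 20 - 56 + 22 + 56 = 42

42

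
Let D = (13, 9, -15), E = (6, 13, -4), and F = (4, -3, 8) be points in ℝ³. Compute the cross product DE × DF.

DE = (-7, 4, 11)
DF = (-9, -12, 23)
i: 4·23 - 11·(-12) = 92 - (-132) = 224
j: 11·(-9) - (-7)·23 = -99 - (-161) = 62
k: (-7)·(-12) - 4·(-9) = 84 - (-36) = 120
DE × DF = (224, 62, 120)

(224, 62, 120)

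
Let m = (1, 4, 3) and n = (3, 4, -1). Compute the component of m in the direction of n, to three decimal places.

3.138

m · n = 1·3 + 4·4 + 3·(-1) = 3 + 16 - 3 = 16
|n| = √(9 + 16 + 1) = √26 ≈ 5.0990
comp_n m = 16 / √26 ≈ 3.138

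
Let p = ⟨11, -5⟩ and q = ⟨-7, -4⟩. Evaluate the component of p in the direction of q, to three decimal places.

p · q = 11·(-7) + (-5)·(-4) = -77 + 20 = -57
|q| = √(49 + 16) = √65 ≈ 8.0623
comp_q p = -57 / √65 ≈ -7.070

-7.070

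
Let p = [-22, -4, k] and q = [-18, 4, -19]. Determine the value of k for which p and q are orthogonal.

p · q = (-22)·(-18) + (-4)·4 + k·(-19) = 380 - 19k
Set equal to 0: -19k = -380, so k = 20.

20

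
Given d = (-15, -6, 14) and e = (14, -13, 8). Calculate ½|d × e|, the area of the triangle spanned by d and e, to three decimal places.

i: (-6)·8 - 14·(-13) = -48 - (-182) = 134
j: 14·14 - (-15)·8 = 196 - (-120) = 316
k: (-15)·(-13) - (-6)·14 = 195 - (-84) = 279
d × e = (134, 316, 279)
|d × e| = √(134² + 316² + 279²) = √195653 ≈ 442.3268
area = ½ · 442.3268 ≈ 221.163

221.163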